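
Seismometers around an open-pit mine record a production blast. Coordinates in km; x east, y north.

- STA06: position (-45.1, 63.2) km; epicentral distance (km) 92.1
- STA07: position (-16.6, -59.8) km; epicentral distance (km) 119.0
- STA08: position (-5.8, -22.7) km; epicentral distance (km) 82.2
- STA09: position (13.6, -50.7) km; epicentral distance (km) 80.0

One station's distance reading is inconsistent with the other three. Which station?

STA09

Solve using three stations at a time. Using STA06, STA07, STA08 (subtract circle equations pairwise → linear system) gives (x, y) ≈ (44.7, 42.3).
Distances from that point to each station vs reported:
  STA06: calculated 92.2 vs reported 92.1 → residual 0.1 km
  STA07: calculated 119.0 vs reported 119.0 → residual 0.0 km
  STA08: calculated 82.3 vs reported 82.2 → residual 0.1 km
  STA09: calculated 98.0 vs reported 80.0 → residual 18.0 km
STA06, STA07, STA08 are mutually consistent (residuals ≈ 0); STA09 is off by 18.0 km.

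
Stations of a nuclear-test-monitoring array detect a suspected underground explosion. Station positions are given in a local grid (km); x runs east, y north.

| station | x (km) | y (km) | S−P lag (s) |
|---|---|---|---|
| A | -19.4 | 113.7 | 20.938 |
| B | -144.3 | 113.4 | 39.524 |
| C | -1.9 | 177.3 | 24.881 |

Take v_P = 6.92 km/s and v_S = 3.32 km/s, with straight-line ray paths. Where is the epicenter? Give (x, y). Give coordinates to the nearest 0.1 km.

Distance from S−P lag: d = Δt · v_P v_S / (v_P − v_S) = Δt · (6.92·3.32)/(6.92−3.32) ≈ 6.3818·Δt.
So d_A = 133.62, d_B = 252.23, d_C = 158.79 km.
Circle about each station: (x + 19.4)² + (y − 113.7)² = 133.62²; (x + 144.3)² + (y − 113.4)² = 252.23²; (x + 1.9)² + (y − 177.3)² = 158.79².
Subtracting pairs of circle equations eliminates x²+y² and gives linear equations (the radical axes):
-249.8 x − 0.6 y = -25387.67
35.0 x + 127.2 y = 10774.89
Solving the 2×2 system: x ≈ 101.5, y ≈ 56.8 km.

(101.5, 56.8)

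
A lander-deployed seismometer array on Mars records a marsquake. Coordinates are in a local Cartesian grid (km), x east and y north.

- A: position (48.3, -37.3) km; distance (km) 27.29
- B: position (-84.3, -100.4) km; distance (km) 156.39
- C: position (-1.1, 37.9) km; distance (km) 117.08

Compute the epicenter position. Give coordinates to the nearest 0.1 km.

Circle about each station: (x − 48.3)² + (y + 37.3)² = 27.29²; (x + 84.3)² + (y + 100.4)² = 156.39²; (x + 1.1)² + (y − 37.9)² = 117.08².
Subtracting the A equation from the B and C equations removes the quadratic terms:
-265.2 x − 126.2 y = -10250.62
-98.8 x + 150.4 y = -15249.54
Solving the 2×2 system: x ≈ 66.2, y ≈ -57.9 km.

66.2 km east, -57.9 km north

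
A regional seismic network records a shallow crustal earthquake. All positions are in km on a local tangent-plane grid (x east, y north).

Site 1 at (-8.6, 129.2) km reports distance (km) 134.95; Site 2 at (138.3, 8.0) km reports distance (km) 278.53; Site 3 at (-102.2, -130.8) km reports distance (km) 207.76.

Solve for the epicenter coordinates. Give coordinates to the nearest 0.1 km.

-132.1 km east, 74.8 km north

Circle about each station: (x + 8.6)² + (y − 129.2)² = 134.95²; (x − 138.3)² + (y − 8.0)² = 278.53²; (x + 102.2)² + (y + 130.8)² = 207.76².
Subtracting pairs of circle equations eliminates x²+y² and gives linear equations (the radical axes):
293.8 x − 242.4 y = -56943.17
-187.2 x − 520.0 y = -14165.84
Solving the 2×2 system: x ≈ -132.1, y ≈ 74.8 km.
Check against Site 1 (with the unrounded x, y): √((x + 8.6)²+(y − 129.2)²) = 134.95 ≈ 134.95 km. ✓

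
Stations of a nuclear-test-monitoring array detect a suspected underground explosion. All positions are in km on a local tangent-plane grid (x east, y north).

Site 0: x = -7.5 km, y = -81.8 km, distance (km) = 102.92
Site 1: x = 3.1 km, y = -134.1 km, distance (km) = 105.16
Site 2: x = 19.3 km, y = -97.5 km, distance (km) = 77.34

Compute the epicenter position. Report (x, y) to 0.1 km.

Circle about each station: (x + 7.5)² + (y + 81.8)² = 102.92²; (x − 3.1)² + (y + 134.1)² = 105.16²; (x − 19.3)² + (y + 97.5)² = 77.34².
Subtracting pairs of circle equations eliminates x²+y² and gives linear equations (the radical axes):
21.2 x − 104.6 y = 10778.83
53.6 x − 31.4 y = 7742.30
Solving the 2×2 system: x ≈ 95.4, y ≈ -83.7 km.

(95.4, -83.7)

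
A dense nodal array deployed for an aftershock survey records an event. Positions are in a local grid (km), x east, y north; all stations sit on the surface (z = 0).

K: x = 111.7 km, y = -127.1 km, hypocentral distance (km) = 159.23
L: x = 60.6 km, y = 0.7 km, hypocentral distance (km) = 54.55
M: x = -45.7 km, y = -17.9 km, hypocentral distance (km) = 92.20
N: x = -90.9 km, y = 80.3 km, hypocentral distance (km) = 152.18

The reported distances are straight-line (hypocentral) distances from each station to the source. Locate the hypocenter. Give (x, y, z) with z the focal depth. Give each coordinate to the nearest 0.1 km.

Each station gives a sphere (x−x_i)² + (y−y_i)² + z² = d_i² (stations at z=0).
Subtracting the K sphere from L and M: z² cancels, leaving linear equations in x and y:
-102.2 x + 255.6 y = -2579.96
-314.8 x + 218.4 y = -9369.05
Solving: x ≈ 31.496, y ≈ 2.500 km (keep extra digits for the depth step; rounded: 31.5, 2.5).
Then from the K sphere: z² = 159.23² − (x − 111.7)² − (y + 127.1)² with x = 31.496, y = 2.500, so z ≈ 46.102 ≈ 46.1 km.

x ≈ 31.5 km, y ≈ 2.5 km, depth ≈ 46.1 km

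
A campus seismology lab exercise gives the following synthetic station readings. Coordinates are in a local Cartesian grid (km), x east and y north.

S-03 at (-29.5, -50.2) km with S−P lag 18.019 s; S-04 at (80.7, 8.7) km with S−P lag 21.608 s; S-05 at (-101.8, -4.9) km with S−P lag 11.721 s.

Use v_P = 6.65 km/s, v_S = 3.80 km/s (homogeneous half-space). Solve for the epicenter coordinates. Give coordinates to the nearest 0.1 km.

Distance from S−P lag: d = Δt · v_P v_S / (v_P − v_S) = Δt · (6.65·3.80)/(6.65−3.80) ≈ 8.8667·Δt.
So d_S-03 = 159.77, d_S-04 = 191.59, d_S-05 = 103.93 km.
Circle about each station: (x + 29.5)² + (y + 50.2)² = 159.77²; (x − 80.7)² + (y − 8.7)² = 191.59²; (x + 101.8)² + (y + 4.9)² = 103.93².
Subtracting pairs of circle equations eliminates x²+y² and gives linear equations (the radical axes):
220.4 x + 117.8 y = -7982.39
-144.6 x + 90.6 y = 21721.97
Solving the 2×2 system: x ≈ -88.7, y ≈ 98.2 km.
Check against S-03 (with the unrounded x, y): √((x + 29.5)²+(y + 50.2)²) = 159.76 ≈ 159.77 km. ✓

(-88.7, 98.2)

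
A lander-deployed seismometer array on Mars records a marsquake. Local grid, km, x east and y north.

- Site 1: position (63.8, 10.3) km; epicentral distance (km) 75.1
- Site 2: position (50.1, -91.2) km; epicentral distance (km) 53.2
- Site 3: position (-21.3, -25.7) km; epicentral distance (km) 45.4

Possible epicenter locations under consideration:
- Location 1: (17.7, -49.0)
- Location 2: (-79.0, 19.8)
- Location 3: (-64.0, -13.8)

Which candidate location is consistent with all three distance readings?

For each candidate, compare |candidate − station| to the reported distance:
Location 1: residuals Site 1 0.0, Site 2 0.0, Site 3 0.0 → max 0.0 km
Location 2: residuals Site 1 68.0, Site 2 117.1, Site 3 28.1 → max 117.1 km
Location 3: residuals Site 1 55.0, Site 2 84.7, Site 3 1.1 → max 84.7 km
Only Location 1 has all residuals ≈ 0.

Location 1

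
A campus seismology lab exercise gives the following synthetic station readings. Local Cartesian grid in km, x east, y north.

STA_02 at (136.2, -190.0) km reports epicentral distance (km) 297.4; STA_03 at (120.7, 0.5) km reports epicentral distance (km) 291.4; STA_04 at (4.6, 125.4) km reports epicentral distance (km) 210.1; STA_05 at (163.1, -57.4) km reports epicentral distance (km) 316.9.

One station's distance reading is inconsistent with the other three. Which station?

STA_04

Solve using three stations at a time. Using STA_02, STA_03, STA_05 (subtract circle equations pairwise → linear system) gives (x, y) ≈ (-149.8, -108.1).
Distances from that point to each station vs reported:
  STA_02: calculated 297.5 vs reported 297.4 → residual 0.1 km
  STA_03: calculated 291.5 vs reported 291.4 → residual 0.1 km
  STA_04: calculated 280.0 vs reported 210.1 → residual 69.9 km
  STA_05: calculated 317.0 vs reported 316.9 → residual 0.1 km
STA_02, STA_03, STA_05 are mutually consistent (residuals ≈ 0); STA_04 is off by 69.9 km.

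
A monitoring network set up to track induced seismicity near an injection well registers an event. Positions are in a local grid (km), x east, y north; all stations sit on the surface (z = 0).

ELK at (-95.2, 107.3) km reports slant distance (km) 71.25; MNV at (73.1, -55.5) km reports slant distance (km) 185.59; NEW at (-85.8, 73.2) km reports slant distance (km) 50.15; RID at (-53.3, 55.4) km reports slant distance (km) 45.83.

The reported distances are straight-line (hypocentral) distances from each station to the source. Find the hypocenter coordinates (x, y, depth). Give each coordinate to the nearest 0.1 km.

(-65.8, 59.5, 43.9)

Each station gives a sphere (x−x_i)² + (y−y_i)² + z² = d_i² (stations at z=0).
Subtracting the ELK sphere from MNV and NEW: z² cancels, leaving linear equations in x and y:
336.6 x − 325.6 y = -41519.56
18.8 x − 68.2 y = -5294.91
Solving: x ≈ -65.793, y ≈ 59.502 km (keep extra digits for the depth step; rounded: -65.8, 59.5).
Then from the ELK sphere: z² = 71.25² − (x + 95.2)² − (y − 107.3)² with x = -65.793, y = 59.502, so z ≈ 43.899 ≈ 43.9 km.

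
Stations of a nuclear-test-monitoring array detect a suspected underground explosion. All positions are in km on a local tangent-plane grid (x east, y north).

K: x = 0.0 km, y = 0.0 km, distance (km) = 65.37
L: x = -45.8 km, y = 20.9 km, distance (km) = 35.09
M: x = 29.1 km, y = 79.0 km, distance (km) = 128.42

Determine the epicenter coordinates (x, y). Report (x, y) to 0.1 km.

-64.8 km east, -8.6 km north

Circle about each station: x² + y² = 65.37²; (x + 45.8)² + (y − 20.9)² = 35.09²; (x − 29.1)² + (y − 79.0)² = 128.42².
Subtracting the K equation from the L and M equations removes the quadratic terms:
-91.6 x + 41.8 y = 5576.38
58.2 x + 158.0 y = -5130.65
Solving the 2×2 system: x ≈ -64.8, y ≈ -8.6 km.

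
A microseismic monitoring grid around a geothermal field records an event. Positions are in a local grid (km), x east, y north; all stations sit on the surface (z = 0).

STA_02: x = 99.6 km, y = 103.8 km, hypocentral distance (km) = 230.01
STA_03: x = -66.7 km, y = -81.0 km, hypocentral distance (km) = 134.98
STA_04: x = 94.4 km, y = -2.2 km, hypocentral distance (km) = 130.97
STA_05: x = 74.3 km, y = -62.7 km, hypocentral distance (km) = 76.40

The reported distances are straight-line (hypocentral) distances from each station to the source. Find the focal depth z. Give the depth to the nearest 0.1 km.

z ≈ 50.9 km

Each station gives a sphere (x−x_i)² + (y−y_i)² + z² = d_i² (stations at z=0).
Subtracting the STA_02 sphere from STA_03 and STA_04: z² cancels, leaving linear equations in x and y:
-332.6 x − 369.6 y = 25000.29
-10.4 x − 212.0 y = 23973.06
Solving: x ≈ 53.405, y ≈ -115.700 km (keep extra digits for the depth step; rounded: 53.4, -115.7).
Then from the STA_02 sphere: z² = 230.01² − (x − 99.6)² − (y − 103.8)² with x = 53.405, y = -115.700, so z ≈ 50.896 ≈ 50.9 km.
Check against STA_05 (with the unrounded solution): distance 76.39 ≈ 76.40 km. ✓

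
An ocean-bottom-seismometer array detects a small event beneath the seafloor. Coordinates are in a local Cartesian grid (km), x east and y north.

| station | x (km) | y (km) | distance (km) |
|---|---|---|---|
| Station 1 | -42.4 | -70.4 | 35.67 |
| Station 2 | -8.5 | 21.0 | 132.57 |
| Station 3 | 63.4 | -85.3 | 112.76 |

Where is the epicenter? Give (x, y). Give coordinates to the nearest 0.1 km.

-47.5 km east, -105.7 km north

Circle about each station: (x + 42.4)² + (y + 70.4)² = 35.67²; (x + 8.5)² + (y − 21.0)² = 132.57²; (x − 63.4)² + (y + 85.3)² = 112.76².
Subtracting pairs of circle equations eliminates x²+y² and gives linear equations (the radical axes):
67.8 x + 182.8 y = -22543.13
211.6 x − 29.8 y = -6900.74
Solving the 2×2 system: x ≈ -47.5, y ≈ -105.7 km.
Check against Station 1 (with the unrounded x, y): √((x + 42.4)²+(y + 70.4)²) = 35.67 ≈ 35.67 km. ✓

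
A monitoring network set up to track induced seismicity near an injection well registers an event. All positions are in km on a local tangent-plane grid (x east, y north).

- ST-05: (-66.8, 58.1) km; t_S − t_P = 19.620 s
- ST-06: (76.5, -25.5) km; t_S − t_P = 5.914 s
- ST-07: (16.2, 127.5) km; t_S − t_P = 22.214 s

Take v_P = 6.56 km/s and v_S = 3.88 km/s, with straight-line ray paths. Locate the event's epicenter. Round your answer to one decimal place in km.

59.4 km east, -79.0 km north

Distance from S−P lag: d = Δt · v_P v_S / (v_P − v_S) = Δt · (6.56·3.88)/(6.56−3.88) ≈ 9.4973·Δt.
So d_ST-05 = 186.34, d_ST-06 = 56.17, d_ST-07 = 210.97 km.
Circle about each station: (x + 66.8)² + (y − 58.1)² = 186.34²; (x − 76.5)² + (y + 25.5)² = 56.17²; (x − 16.2)² + (y − 127.5)² = 210.97².
Subtracting the ST-05 equation from the ST-06 and ST-07 equations removes the quadratic terms:
286.6 x − 167.2 y = 30232.18
166.0 x + 138.8 y = -1104.91
Solving the 2×2 system: x ≈ 59.4, y ≈ -79.0 km.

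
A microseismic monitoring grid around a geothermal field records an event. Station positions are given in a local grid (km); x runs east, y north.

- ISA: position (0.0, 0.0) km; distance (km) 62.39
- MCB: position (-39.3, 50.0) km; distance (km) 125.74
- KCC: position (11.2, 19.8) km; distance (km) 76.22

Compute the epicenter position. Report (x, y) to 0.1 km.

(32.1, -53.5)

Circle about each station: x² + y² = 62.39²; (x + 39.3)² + (y − 50.0)² = 125.74²; (x − 11.2)² + (y − 19.8)² = 76.22².
Subtracting pairs of circle equations eliminates x²+y² and gives linear equations (the radical axes):
-78.6 x + 100.0 y = -7873.55
22.4 x + 39.6 y = -1399.50
Solving the 2×2 system: x ≈ 32.1, y ≈ -53.5 km.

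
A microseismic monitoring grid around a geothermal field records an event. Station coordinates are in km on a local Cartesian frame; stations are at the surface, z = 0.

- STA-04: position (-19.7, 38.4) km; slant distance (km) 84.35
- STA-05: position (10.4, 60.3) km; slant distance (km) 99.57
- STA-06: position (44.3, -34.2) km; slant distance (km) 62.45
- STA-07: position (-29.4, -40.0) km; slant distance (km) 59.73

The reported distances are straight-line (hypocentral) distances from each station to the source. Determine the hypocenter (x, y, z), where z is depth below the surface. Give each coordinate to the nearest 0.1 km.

x ≈ 4.4 km, y ≈ -27.0 km, depth ≈ 47.5 km

Each station gives a sphere (x−x_i)² + (y−y_i)² + z² = d_i² (stations at z=0).
Subtracting the STA-04 sphere from STA-05 and STA-06: z² cancels, leaving linear equations in x and y:
60.2 x + 43.8 y = -917.66
128.0 x − 145.2 y = 4484.40
Solving: x ≈ 4.403, y ≈ -27.003 km (keep extra digits for the depth step; rounded: 4.4, -27.0).
Then from the STA-04 sphere: z² = 84.35² − (x + 19.7)² − (y − 38.4)² with x = 4.403, y = -27.003, so z ≈ 47.502 ≈ 47.5 km.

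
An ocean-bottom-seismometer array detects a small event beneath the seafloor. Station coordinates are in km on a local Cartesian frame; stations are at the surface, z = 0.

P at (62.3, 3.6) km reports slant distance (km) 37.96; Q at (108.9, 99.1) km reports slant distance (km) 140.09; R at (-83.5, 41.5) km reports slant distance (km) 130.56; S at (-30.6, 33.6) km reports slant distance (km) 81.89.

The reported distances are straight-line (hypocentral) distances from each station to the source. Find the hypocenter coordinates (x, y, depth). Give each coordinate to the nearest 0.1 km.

Each station gives a sphere (x−x_i)² + (y−y_i)² + z² = d_i² (stations at z=0).
Subtracting the P sphere from Q and R: z² cancels, leaving linear equations in x and y:
93.2 x + 191.0 y = -398.48
-291.6 x + 75.8 y = -10804.70
Solving: x ≈ 32.401, y ≈ -17.897 km (keep extra digits for the depth step; rounded: 32.4, -17.9).
Then from the P sphere: z² = 37.96² − (x − 62.3)² − (y − 3.6)² with x = 32.401, y = -17.897, so z ≈ 9.214 ≈ 9.2 km.
Check against S (with the unrounded solution): distance 81.89 ≈ 81.89 km. ✓

x ≈ 32.4 km, y ≈ -17.9 km, depth ≈ 9.2 km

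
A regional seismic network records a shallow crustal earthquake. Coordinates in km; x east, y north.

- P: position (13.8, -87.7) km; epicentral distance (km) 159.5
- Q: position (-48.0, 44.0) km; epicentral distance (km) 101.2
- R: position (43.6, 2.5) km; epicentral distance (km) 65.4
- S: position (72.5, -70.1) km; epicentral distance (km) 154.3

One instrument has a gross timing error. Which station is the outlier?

S

Solve using three stations at a time. Using P, Q, R (subtract circle equations pairwise → linear system) gives (x, y) ≈ (50.4, 67.5).
Distances from that point to each station vs reported:
  P: calculated 159.5 vs reported 159.5 → residual 0.0 km
  Q: calculated 101.2 vs reported 101.2 → residual 0.0 km
  R: calculated 65.4 vs reported 65.4 → residual 0.0 km
  S: calculated 139.4 vs reported 154.3 → residual 14.9 km
P, Q, R are mutually consistent (residuals ≈ 0); S is off by 14.9 km.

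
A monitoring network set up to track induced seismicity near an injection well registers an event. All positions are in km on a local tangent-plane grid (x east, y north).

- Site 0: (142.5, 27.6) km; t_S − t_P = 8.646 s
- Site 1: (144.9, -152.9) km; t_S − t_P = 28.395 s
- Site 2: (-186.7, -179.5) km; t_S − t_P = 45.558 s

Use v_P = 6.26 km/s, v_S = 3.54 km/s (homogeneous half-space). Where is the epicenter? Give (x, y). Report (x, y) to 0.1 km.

(87.1, 71.1)

Distance from S−P lag: d = Δt · v_P v_S / (v_P − v_S) = Δt · (6.26·3.54)/(6.26−3.54) ≈ 8.1472·Δt.
So d_Site 0 = 70.44, d_Site 1 = 231.34, d_Site 2 = 371.17 km.
Circle about each station: (x − 142.5)² + (y − 27.6)² = 70.44²; (x − 144.9)² + (y + 152.9)² = 231.34²; (x + 186.7)² + (y + 179.5)² = 371.17².
Subtracting pairs of circle equations eliminates x²+y² and gives linear equations (the radical axes):
4.8 x − 361.0 y = -25249.99
-658.4 x − 414.2 y = -86796.25
Solving the 2×2 system: x ≈ 87.1, y ≈ 71.1 km.
Check against Site 0 (with the unrounded x, y): √((x − 142.5)²+(y − 27.6)²) = 70.44 ≈ 70.44 km. ✓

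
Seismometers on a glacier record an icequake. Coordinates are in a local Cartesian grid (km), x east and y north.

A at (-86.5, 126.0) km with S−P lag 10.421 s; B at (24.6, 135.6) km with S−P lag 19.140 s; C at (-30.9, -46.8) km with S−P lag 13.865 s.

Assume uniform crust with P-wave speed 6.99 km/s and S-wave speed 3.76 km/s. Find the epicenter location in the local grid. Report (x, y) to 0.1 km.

Distance from S−P lag: d = Δt · v_P v_S / (v_P − v_S) = Δt · (6.99·3.76)/(6.99−3.76) ≈ 8.1370·Δt.
So d_A = 84.80, d_B = 155.74, d_C = 112.82 km.
Circle about each station: (x + 86.5)² + (y − 126.0)² = 84.80²; (x − 24.6)² + (y − 135.6)² = 155.74²; (x + 30.9)² + (y + 46.8)² = 112.82².
Subtracting the A equation from the B and C equations removes the quadratic terms:
222.2 x + 19.2 y = -21429.64
111.2 x − 345.6 y = -25750.51
Solving the 2×2 system: x ≈ -100.1, y ≈ 42.3 km.

-100.1 km east, 42.3 km north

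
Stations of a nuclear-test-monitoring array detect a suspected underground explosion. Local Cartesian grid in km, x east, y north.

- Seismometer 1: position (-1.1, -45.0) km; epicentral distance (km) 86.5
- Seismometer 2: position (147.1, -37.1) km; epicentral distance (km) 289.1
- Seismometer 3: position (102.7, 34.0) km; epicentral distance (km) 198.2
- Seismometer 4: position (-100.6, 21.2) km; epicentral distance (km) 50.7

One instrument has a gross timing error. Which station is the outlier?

Solve using three stations at a time. Using Seismometer 1, Seismometer 3, Seismometer 4 (subtract circle equations pairwise → linear system) gives (x, y) ≈ (-85.8, -27.3).
Distances from that point to each station vs reported:
  Seismometer 1: calculated 86.5 vs reported 86.5 → residual 0.0 km
  Seismometer 2: calculated 233.1 vs reported 289.1 → residual 56.0 km
  Seismometer 3: calculated 198.2 vs reported 198.2 → residual 0.0 km
  Seismometer 4: calculated 50.7 vs reported 50.7 → residual 0.0 km
Seismometer 1, Seismometer 3, Seismometer 4 are mutually consistent (residuals ≈ 0); Seismometer 2 is off by 56.0 km.

Seismometer 2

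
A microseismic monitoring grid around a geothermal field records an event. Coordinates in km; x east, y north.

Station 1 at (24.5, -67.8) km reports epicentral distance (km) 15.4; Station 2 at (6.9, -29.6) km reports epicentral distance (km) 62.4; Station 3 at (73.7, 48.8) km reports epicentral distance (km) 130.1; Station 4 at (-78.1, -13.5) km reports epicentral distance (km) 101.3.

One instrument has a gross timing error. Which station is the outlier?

Station 2

Solve using three stations at a time. Using Station 1, Station 3, Station 4 (subtract circle equations pairwise → linear system) gives (x, y) ≈ (9.5, -64.4).
Distances from that point to each station vs reported:
  Station 1: calculated 15.4 vs reported 15.4 → residual 0.0 km
  Station 2: calculated 34.9 vs reported 62.4 → residual 27.5 km
  Station 3: calculated 130.1 vs reported 130.1 → residual 0.0 km
  Station 4: calculated 101.3 vs reported 101.3 → residual 0.0 km
Station 1, Station 3, Station 4 are mutually consistent (residuals ≈ 0); Station 2 is off by 27.5 km.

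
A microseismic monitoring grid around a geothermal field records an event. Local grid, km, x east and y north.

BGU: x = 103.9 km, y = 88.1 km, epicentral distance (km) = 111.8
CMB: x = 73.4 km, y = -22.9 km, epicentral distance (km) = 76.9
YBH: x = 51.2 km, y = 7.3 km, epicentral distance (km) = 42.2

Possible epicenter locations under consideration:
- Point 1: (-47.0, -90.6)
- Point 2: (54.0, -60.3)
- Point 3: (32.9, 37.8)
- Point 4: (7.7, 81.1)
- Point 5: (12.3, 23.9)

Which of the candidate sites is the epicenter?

For each candidate, compare |candidate − station| to the reported distance:
Point 1: residuals BGU 122.1, CMB 61.2, YBH 96.5 → max 122.1 km
Point 2: residuals BGU 44.8, CMB 34.8, YBH 25.5 → max 44.8 km
Point 3: residuals BGU 24.8, CMB 3.9, YBH 6.6 → max 24.8 km
Point 4: residuals BGU 15.3, CMB 46.1, YBH 43.5 → max 46.1 km
Point 5: residuals BGU 0.1, CMB 0.1, YBH 0.1 → max 0.1 km
Only Point 5 has all residuals ≈ 0.

Point 5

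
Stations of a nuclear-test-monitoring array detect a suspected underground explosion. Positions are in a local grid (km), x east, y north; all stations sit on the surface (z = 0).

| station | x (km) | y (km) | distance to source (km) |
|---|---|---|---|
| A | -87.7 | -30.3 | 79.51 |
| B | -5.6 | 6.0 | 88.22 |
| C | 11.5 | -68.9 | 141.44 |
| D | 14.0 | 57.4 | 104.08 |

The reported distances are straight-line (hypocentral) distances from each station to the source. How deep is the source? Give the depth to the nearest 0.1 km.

Each station gives a sphere (x−x_i)² + (y−y_i)² + z² = d_i² (stations at z=0).
Subtracting the A sphere from B and C: z² cancels, leaving linear equations in x and y:
164.2 x + 72.6 y = -10002.95
198.4 x − 77.2 y = -17413.35
Solving: x ≈ -75.201, y ≈ 32.300 km (keep extra digits for the depth step; rounded: -75.2, 32.3).
Then from the A sphere: z² = 79.51² − (x + 87.7)² − (y + 30.3)² with x = -75.201, y = 32.300, so z ≈ 47.401 ≈ 47.4 km.

47.4 km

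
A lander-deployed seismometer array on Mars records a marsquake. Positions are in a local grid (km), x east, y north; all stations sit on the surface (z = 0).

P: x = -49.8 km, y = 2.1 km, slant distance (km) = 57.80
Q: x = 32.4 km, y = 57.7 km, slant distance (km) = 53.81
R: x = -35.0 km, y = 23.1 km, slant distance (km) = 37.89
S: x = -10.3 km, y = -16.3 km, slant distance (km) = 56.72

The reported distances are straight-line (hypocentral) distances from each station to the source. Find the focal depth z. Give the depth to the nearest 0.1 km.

Each station gives a sphere (x−x_i)² + (y−y_i)² + z² = d_i² (stations at z=0).
Subtracting the P sphere from Q and R: z² cancels, leaving linear equations in x and y:
164.4 x + 111.2 y = 2339.92
29.6 x + 42.0 y = 1179.35
Solving: x ≈ -9.096, y ≈ 34.490 km (keep extra digits for the depth step; rounded: -9.1, 34.5).
Then from the P sphere: z² = 57.80² − (x + 49.8)² − (y − 2.1)² with x = -9.096, y = 34.490, so z ≈ 25.197 ≈ 25.2 km.
Check against S (with the unrounded solution): distance 56.71 ≈ 56.72 km. ✓

depth ≈ 25.2 km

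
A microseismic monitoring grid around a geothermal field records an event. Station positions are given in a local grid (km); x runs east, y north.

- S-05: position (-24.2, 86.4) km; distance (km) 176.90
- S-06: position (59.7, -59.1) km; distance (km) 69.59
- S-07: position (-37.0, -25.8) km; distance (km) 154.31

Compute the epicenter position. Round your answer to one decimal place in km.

Circle about each station: (x + 24.2)² + (y − 86.4)² = 176.90²; (x − 59.7)² + (y + 59.1)² = 69.59²; (x + 37.0)² + (y + 25.8)² = 154.31².
Subtracting the S-05 equation from the S-06 and S-07 equations removes the quadratic terms:
167.8 x − 291.0 y = 25457.14
-25.6 x − 224.4 y = 1466.07
Solving the 2×2 system: x ≈ 117.2, y ≈ -19.9 km.
Check against S-05 (with the unrounded x, y): √((x + 24.2)²+(y − 86.4)²) = 176.90 ≈ 176.90 km. ✓

x ≈ 117.2 km, y ≈ -19.9 km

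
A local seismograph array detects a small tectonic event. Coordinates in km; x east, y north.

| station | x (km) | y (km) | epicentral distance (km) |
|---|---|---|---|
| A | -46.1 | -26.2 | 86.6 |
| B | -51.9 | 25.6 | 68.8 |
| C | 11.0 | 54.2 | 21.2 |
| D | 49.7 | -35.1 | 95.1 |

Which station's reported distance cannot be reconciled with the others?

D

Solve using three stations at a time. Using A, B, C (subtract circle equations pairwise → linear system) gives (x, y) ≈ (16.4, 33.7).
Distances from that point to each station vs reported:
  A: calculated 86.6 vs reported 86.6 → residual 0.0 km
  B: calculated 68.8 vs reported 68.8 → residual 0.0 km
  C: calculated 21.2 vs reported 21.2 → residual 0.0 km
  D: calculated 76.5 vs reported 95.1 → residual 18.6 km
A, B, C are mutually consistent (residuals ≈ 0); D is off by 18.6 km.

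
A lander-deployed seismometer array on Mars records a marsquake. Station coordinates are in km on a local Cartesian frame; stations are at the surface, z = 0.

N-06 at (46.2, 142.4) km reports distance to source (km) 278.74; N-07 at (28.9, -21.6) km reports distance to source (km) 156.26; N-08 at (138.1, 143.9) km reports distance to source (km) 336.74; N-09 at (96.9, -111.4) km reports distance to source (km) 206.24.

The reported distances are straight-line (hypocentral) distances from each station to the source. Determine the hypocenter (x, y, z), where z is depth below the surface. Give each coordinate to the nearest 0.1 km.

x ≈ -98.3 km, y ≈ -87.7 km, depth ≈ 62.2 km

Each station gives a sphere (x−x_i)² + (y−y_i)² + z² = d_i² (stations at z=0).
Subtracting the N-06 sphere from N-07 and N-08: z² cancels, leaving linear equations in x and y:
-34.6 x − 328.0 y = 32168.37
183.8 x + 3.0 y = -18331.22
Solving: x ≈ -98.303, y ≈ -87.705 km (keep extra digits for the depth step; rounded: -98.3, -87.7).
Then from the N-06 sphere: z² = 278.74² − (x − 46.2)² − (y − 142.4)² with x = -98.303, y = -87.705, so z ≈ 62.182 ≈ 62.2 km.
Check against N-09 (with the unrounded solution): distance 206.23 ≈ 206.24 km. ✓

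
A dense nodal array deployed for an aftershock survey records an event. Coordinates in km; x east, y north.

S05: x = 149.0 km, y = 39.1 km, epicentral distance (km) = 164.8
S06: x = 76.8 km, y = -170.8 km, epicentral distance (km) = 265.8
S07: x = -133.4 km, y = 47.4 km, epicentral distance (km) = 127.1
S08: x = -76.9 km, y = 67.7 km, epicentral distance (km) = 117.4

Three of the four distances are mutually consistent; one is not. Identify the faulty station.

S08

Solve using three stations at a time. Using S05, S06, S07 (subtract circle equations pairwise → linear system) gives (x, y) ≈ (-10.6, 80.2).
Distances from that point to each station vs reported:
  S05: calculated 164.8 vs reported 164.8 → residual 0.0 km
  S06: calculated 265.8 vs reported 265.8 → residual 0.0 km
  S07: calculated 127.1 vs reported 127.1 → residual 0.0 km
  S08: calculated 67.5 vs reported 117.4 → residual 49.9 km
S05, S06, S07 are mutually consistent (residuals ≈ 0); S08 is off by 49.9 km.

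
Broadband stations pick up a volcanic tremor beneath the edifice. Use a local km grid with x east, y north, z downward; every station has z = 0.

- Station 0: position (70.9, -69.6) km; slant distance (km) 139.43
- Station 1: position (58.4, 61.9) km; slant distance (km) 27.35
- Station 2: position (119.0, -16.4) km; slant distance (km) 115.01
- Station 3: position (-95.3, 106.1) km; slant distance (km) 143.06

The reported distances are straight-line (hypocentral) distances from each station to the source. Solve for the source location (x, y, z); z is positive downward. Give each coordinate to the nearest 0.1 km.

x ≈ 40.2 km, y ≈ 64.9 km, depth ≈ 20.2 km

Each station gives a sphere (x−x_i)² + (y−y_i)² + z² = d_i² (stations at z=0).
Subtracting the Station 0 sphere from Station 1 and Station 2: z² cancels, leaving linear equations in x and y:
-25.0 x + 263.0 y = 16063.90
96.2 x + 106.4 y = 10772.41
Solving: x ≈ 40.197, y ≈ 64.901 km (keep extra digits for the depth step; rounded: 40.2, 64.9).
Then from the Station 0 sphere: z² = 139.43² − (x − 70.9)² − (y + 69.6)² with x = 40.197, y = 64.901, so z ≈ 20.187 ≈ 20.2 km.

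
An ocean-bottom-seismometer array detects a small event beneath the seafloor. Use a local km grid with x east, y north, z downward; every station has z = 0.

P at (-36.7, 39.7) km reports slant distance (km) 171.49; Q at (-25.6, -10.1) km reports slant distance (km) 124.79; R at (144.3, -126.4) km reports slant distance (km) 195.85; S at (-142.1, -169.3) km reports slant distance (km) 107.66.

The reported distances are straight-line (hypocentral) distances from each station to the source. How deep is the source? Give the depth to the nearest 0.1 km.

z ≈ 33.8 km

Each station gives a sphere (x−x_i)² + (y−y_i)² + z² = d_i² (stations at z=0).
Subtracting the P sphere from Q and R: z² cancels, leaving linear equations in x and y:
22.2 x − 99.6 y = 11670.67
362.0 x − 332.2 y = 24928.07
Solving: x ≈ -48.610, y ≈ -128.010 km (keep extra digits for the depth step; rounded: -48.6, -128.0).
Then from the P sphere: z² = 171.49² − (x + 36.7)² − (y − 39.7)² with x = -48.610, y = -128.010, so z ≈ 33.769 ≈ 33.8 km.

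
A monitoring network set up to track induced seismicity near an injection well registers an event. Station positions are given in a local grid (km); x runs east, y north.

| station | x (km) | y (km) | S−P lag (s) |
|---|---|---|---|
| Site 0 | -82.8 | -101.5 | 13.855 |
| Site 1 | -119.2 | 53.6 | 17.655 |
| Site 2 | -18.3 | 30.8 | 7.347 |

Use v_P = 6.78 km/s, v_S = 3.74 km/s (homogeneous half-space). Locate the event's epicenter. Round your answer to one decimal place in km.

x ≈ 4.7 km, y ≈ -26.0 km

Distance from S−P lag: d = Δt · v_P v_S / (v_P − v_S) = Δt · (6.78·3.74)/(6.78−3.74) ≈ 8.3412·Δt.
So d_Site 0 = 115.57, d_Site 1 = 147.26, d_Site 2 = 61.28 km.
Circle about each station: (x + 82.8)² + (y + 101.5)² = 115.57²; (x + 119.2)² + (y − 53.6)² = 147.26²; (x + 18.3)² + (y − 30.8)² = 61.28².
Subtracting the Site 0 equation from the Site 1 and Site 2 equations removes the quadratic terms:
-72.8 x + 310.2 y = -8405.57
129.0 x + 264.6 y = -6273.37
Solving the 2×2 system: x ≈ 4.7, y ≈ -26.0 km.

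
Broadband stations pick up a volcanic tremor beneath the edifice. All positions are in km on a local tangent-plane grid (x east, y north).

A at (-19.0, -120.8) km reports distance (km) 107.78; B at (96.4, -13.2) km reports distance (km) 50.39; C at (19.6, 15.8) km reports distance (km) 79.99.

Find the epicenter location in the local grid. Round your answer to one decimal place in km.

x ≈ 63.3 km, y ≈ -51.2 km

Circle about each station: (x + 19.0)² + (y + 120.8)² = 107.78²; (x − 96.4)² + (y + 13.2)² = 50.39²; (x − 19.6)² + (y − 15.8)² = 79.99².
Subtracting pairs of circle equations eliminates x²+y² and gives linear equations (the radical axes):
230.8 x + 215.2 y = 3590.94
77.2 x + 273.2 y = -9101.71
Solving the 2×2 system: x ≈ 63.3, y ≈ -51.2 km.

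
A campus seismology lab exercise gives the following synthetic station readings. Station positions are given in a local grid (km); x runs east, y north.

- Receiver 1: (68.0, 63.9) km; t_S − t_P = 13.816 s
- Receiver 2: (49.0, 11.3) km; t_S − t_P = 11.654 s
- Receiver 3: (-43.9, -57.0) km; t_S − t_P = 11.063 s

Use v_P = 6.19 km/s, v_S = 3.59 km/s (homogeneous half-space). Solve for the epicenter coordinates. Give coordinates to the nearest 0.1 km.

-47.1 km east, 37.5 km north

Distance from S−P lag: d = Δt · v_P v_S / (v_P − v_S) = Δt · (6.19·3.59)/(6.19−3.59) ≈ 8.5470·Δt.
So d_Receiver 1 = 118.08, d_Receiver 2 = 99.61, d_Receiver 3 = 94.56 km.
Circle about each station: (x − 68.0)² + (y − 63.9)² = 118.08²; (x − 49.0)² + (y − 11.3)² = 99.61²; (x + 43.9)² + (y + 57.0)² = 94.56².
Subtracting the Receiver 1 equation from the Receiver 2 and Receiver 3 equations removes the quadratic terms:
-38.0 x − 105.2 y = -2157.79
-223.8 x − 241.8 y = 1470.29
Solving the 2×2 system: x ≈ -47.1, y ≈ 37.5 km.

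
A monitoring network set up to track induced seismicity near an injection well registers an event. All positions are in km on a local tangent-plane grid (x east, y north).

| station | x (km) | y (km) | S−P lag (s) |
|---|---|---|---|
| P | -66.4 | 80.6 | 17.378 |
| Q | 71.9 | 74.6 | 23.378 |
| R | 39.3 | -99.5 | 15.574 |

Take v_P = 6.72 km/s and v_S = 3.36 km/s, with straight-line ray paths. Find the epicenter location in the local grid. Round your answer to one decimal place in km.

Distance from S−P lag: d = Δt · v_P v_S / (v_P − v_S) = Δt · (6.72·3.36)/(6.72−3.36) ≈ 6.7200·Δt.
So d_P = 116.78, d_Q = 157.10, d_R = 104.66 km.
Circle about each station: (x + 66.4)² + (y − 80.6)² = 116.78²; (x − 71.9)² + (y − 74.6)² = 157.10²; (x − 39.3)² + (y + 99.5)² = 104.66².
Subtracting pairs of circle equations eliminates x²+y² and gives linear equations (the radical axes):
276.6 x − 12.0 y = -11213.39
211.4 x − 360.2 y = 3223.27
Solving the 2×2 system: x ≈ -42.0, y ≈ -33.6 km.

(-42.0, -33.6)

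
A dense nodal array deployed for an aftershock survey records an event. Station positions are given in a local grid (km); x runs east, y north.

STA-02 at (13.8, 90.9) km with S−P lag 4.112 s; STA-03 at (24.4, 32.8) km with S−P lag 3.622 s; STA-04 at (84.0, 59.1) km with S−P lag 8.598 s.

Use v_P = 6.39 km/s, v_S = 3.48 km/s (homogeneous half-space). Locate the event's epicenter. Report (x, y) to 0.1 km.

(18.3, 59.8)

Distance from S−P lag: d = Δt · v_P v_S / (v_P − v_S) = Δt · (6.39·3.48)/(6.39−3.48) ≈ 7.6416·Δt.
So d_STA-02 = 31.42, d_STA-03 = 27.68, d_STA-04 = 65.70 km.
Circle about each station: (x − 13.8)² + (y − 90.9)² = 31.42²; (x − 24.4)² + (y − 32.8)² = 27.68²; (x − 84.0)² + (y − 59.1)² = 65.70².
Subtracting the STA-02 equation from the STA-03 and STA-04 equations removes the quadratic terms:
21.2 x − 116.2 y = -6561.02
140.4 x − 63.6 y = -1233.71
Solving the 2×2 system: x ≈ 18.3, y ≈ 59.8 km.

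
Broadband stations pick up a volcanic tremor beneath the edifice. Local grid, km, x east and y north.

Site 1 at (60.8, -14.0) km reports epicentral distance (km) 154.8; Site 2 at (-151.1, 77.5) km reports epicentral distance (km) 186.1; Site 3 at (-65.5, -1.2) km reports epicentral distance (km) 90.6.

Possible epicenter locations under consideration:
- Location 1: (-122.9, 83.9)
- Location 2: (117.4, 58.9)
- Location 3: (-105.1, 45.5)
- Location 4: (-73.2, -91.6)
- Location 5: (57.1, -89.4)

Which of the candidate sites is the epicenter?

For each candidate, compare |candidate − station| to the reported distance:
Location 1: residuals Site 1 53.4, Site 2 157.2, Site 3 12.0 → max 157.2 km
Location 2: residuals Site 1 62.5, Site 2 83.0, Site 3 101.9 → max 101.9 km
Location 3: residuals Site 1 21.4, Site 2 130.1, Site 3 29.4 → max 130.1 km
Location 4: residuals Site 1 0.0, Site 2 0.1, Site 3 0.1 → max 0.1 km
Location 5: residuals Site 1 79.3, Site 2 80.7, Site 3 60.4 → max 80.7 km
Only Location 4 has all residuals ≈ 0.

Location 4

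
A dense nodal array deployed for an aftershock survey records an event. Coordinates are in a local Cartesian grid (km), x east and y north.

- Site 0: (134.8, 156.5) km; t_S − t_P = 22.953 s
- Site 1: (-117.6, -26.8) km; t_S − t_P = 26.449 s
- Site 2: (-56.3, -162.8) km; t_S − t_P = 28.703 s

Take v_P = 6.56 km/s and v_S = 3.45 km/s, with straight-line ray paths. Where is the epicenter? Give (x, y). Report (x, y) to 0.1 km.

Distance from S−P lag: d = Δt · v_P v_S / (v_P − v_S) = Δt · (6.56·3.45)/(6.56−3.45) ≈ 7.2772·Δt.
So d_Site 0 = 167.03, d_Site 1 = 192.47, d_Site 2 = 208.88 km.
Circle about each station: (x − 134.8)² + (y − 156.5)² = 167.03²; (x + 117.6)² + (y + 26.8)² = 192.47²; (x + 56.3)² + (y + 162.8)² = 208.88².
Subtracting pairs of circle equations eliminates x²+y² and gives linear equations (the radical axes):
-504.8 x − 366.6 y = -37260.97
-382.2 x − 638.6 y = -28721.59
Solving the 2×2 system: x ≈ 72.8, y ≈ 1.4 km.

(72.8, 1.4)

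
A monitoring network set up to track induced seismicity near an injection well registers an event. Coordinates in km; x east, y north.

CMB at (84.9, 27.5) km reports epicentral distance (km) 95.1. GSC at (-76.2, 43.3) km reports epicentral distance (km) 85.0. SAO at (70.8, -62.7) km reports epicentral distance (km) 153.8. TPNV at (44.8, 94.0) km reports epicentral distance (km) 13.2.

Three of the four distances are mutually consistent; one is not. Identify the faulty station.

Solve using three stations at a time. Using CMB, GSC, SAO (subtract circle equations pairwise → linear system) gives (x, y) ≈ (2.6, 75.2).
Distances from that point to each station vs reported:
  CMB: calculated 95.1 vs reported 95.1 → residual 0.0 km
  GSC: calculated 85.0 vs reported 85.0 → residual 0.0 km
  SAO: calculated 153.8 vs reported 153.8 → residual 0.0 km
  TPNV: calculated 46.2 vs reported 13.2 → residual 33.0 km
CMB, GSC, SAO are mutually consistent (residuals ≈ 0); TPNV is off by 33.0 km.

TPNV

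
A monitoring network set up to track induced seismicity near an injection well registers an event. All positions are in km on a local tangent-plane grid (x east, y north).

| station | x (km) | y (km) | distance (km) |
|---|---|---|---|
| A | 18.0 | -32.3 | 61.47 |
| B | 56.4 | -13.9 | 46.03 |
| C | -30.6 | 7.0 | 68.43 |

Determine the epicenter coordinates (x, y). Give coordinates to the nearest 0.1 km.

Circle about each station: (x − 18.0)² + (y + 32.3)² = 61.47²; (x − 56.4)² + (y + 13.9)² = 46.03²; (x + 30.6)² + (y − 7.0)² = 68.43².
Subtracting pairs of circle equations eliminates x²+y² and gives linear equations (the radical axes):
76.8 x + 36.8 y = 3666.68
-97.2 x + 78.6 y = -1286.03
Solving the 2×2 system: x ≈ 34.9, y ≈ 26.8 km.

x ≈ 34.9 km, y ≈ 26.8 km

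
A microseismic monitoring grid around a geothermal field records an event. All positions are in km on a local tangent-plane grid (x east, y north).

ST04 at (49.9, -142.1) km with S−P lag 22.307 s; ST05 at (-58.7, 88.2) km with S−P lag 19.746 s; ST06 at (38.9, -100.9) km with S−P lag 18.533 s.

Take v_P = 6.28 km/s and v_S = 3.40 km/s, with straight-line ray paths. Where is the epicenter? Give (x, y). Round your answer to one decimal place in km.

-90.5 km east, -54.7 km north

Distance from S−P lag: d = Δt · v_P v_S / (v_P − v_S) = Δt · (6.28·3.40)/(6.28−3.40) ≈ 7.4139·Δt.
So d_ST04 = 165.38, d_ST05 = 146.39, d_ST06 = 137.40 km.
Circle about each station: (x − 49.9)² + (y + 142.1)² = 165.38²; (x + 58.7)² + (y − 88.2)² = 146.39²; (x − 38.9)² + (y + 100.9)² = 137.40².
Subtracting pairs of circle equations eliminates x²+y² and gives linear equations (the radical axes):
-217.2 x + 460.6 y = -5536.98
-22.0 x + 82.4 y = -2516.62
Solving the 2×2 system: x ≈ -90.5, y ≈ -54.7 km.
Check against ST04 (with the unrounded x, y): √((x − 49.9)²+(y + 142.1)²) = 165.40 ≈ 165.38 km. ✓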